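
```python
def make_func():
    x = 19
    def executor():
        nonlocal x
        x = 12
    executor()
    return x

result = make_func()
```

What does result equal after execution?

Step 1: make_func() sets x = 19.
Step 2: executor() uses nonlocal to reassign x = 12.
Step 3: result = 12

The answer is 12.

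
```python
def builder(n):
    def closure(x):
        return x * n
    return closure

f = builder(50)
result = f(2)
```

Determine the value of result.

Step 1: builder(50) creates a closure capturing n = 50.
Step 2: f(2) computes 2 * 50 = 100.
Step 3: result = 100

The answer is 100.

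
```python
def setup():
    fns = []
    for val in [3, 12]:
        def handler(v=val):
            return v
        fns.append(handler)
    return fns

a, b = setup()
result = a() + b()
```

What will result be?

Step 1: Default argument v=val captures val at each iteration.
Step 2: a() returns 3 (captured at first iteration), b() returns 12 (captured at second).
Step 3: result = 3 + 12 = 15

The answer is 15.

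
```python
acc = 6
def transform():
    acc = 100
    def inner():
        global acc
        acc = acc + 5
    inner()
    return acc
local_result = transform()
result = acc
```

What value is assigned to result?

Step 1: Global acc = 6. transform() creates local acc = 100.
Step 2: inner() declares global acc and adds 5: global acc = 6 + 5 = 11.
Step 3: transform() returns its local acc = 100 (unaffected by inner).
Step 4: result = global acc = 11

The answer is 11.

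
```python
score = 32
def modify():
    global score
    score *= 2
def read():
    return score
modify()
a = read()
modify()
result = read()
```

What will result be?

Step 1: score = 32.
Step 2: First modify(): score = 32 * 2 = 64.
Step 3: Second modify(): score = 64 * 2 = 128.
Step 4: read() returns 128

The answer is 128.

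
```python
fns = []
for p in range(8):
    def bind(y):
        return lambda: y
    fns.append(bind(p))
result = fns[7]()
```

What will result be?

Step 1: bind(p) creates a new scope capturing y = p at call time.
Step 2: fns[7] = bind(7), so its lambda captures y = 7.
Step 3: result = 7 (closure factory fixes late binding)

The answer is 7.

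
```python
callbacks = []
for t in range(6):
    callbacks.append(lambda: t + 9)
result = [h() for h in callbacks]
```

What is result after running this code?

Step 1: All lambdas capture t by reference. After the loop, t = 5.
Step 2: Each call returns 5 + 9 = 14.
Step 3: result = [14, 14, 14, 14, 14, 14]

The answer is [14, 14, 14, 14, 14, 14].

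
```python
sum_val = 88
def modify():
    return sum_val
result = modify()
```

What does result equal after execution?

Step 1: sum_val = 88 is defined in the global scope.
Step 2: modify() looks up sum_val. No local sum_val exists, so Python checks the global scope via LEGB rule and finds sum_val = 88.
Step 3: result = 88

The answer is 88.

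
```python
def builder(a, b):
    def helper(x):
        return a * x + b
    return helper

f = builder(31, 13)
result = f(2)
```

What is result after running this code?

Step 1: builder(31, 13) captures a = 31, b = 13.
Step 2: f(2) computes 31 * 2 + 13 = 75.
Step 3: result = 75

The answer is 75.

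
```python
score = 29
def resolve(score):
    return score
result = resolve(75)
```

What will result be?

Step 1: Global score = 29.
Step 2: resolve(75) takes parameter score = 75, which shadows the global.
Step 3: result = 75

The answer is 75.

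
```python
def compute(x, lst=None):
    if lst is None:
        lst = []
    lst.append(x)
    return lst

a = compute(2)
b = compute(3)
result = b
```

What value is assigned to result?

Step 1: None default with guard creates a NEW list each call.
Step 2: a = [2] (fresh list). b = [3] (another fresh list).
Step 3: result = [3] (this is the fix for mutable default)

The answer is [3].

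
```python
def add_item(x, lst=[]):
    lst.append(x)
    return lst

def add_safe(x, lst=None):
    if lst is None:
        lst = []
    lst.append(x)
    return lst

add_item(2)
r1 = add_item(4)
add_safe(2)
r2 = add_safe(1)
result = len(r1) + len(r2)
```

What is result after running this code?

Step 1: add_item shares mutable default: after 2 calls, lst = [2, 4], len = 2.
Step 2: add_safe creates fresh list each time: r2 = [1], len = 1.
Step 3: result = 2 + 1 = 3

The answer is 3.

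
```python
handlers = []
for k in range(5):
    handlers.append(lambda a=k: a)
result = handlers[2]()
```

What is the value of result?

Step 1: Default argument a=k captures k's value at each iteration.
Step 2: handlers[2] captured a = 2 when k was 2.
Step 3: result = 2

The answer is 2.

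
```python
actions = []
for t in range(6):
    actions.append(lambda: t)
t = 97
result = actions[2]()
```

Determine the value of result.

Step 1: Lambdas capture the variable t by reference, not by value.
Step 2: After the loop, t is reassigned to 97.
Step 3: actions[2]() looks up the current t = 97. result = 97

The answer is 97.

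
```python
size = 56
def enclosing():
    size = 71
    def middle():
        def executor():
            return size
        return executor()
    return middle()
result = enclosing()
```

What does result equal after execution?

Step 1: enclosing() defines size = 71. middle() and executor() have no local size.
Step 2: executor() checks local (none), enclosing middle() (none), enclosing enclosing() and finds size = 71.
Step 3: result = 71

The answer is 71.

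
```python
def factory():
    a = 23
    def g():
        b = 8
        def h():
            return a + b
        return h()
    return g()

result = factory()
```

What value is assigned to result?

Step 1: factory() defines a = 23. g() defines b = 8.
Step 2: h() accesses both from enclosing scopes: a = 23, b = 8.
Step 3: result = 23 + 8 = 31

The answer is 31.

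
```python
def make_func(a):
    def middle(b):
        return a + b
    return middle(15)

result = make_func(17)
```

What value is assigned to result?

Step 1: make_func(17) passes a = 17.
Step 2: middle(15) has b = 15, reads a = 17 from enclosing.
Step 3: result = 17 + 15 = 32

The answer is 32.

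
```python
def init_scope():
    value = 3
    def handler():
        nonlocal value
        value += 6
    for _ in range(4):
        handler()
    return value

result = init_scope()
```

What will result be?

Step 1: value = 3.
Step 2: handler() is called 4 times in a loop, each adding 6 via nonlocal.
Step 3: value = 3 + 6 * 4 = 27

The answer is 27.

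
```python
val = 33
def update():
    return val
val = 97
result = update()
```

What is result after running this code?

Step 1: val is first set to 33, then reassigned to 97.
Step 2: update() is called after the reassignment, so it looks up the current global val = 97.
Step 3: result = 97

The answer is 97.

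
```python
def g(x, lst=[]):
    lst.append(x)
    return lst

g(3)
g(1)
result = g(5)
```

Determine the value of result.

Step 1: Mutable default argument gotcha! The list [] is created once.
Step 2: Each call appends to the SAME list: [3], [3, 1], [3, 1, 5].
Step 3: result = [3, 1, 5]

The answer is [3, 1, 5].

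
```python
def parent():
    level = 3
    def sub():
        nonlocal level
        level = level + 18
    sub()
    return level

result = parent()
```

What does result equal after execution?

Step 1: parent() sets level = 3.
Step 2: sub() uses nonlocal to modify level in parent's scope: level = 3 + 18 = 21.
Step 3: parent() returns the modified level = 21

The answer is 21.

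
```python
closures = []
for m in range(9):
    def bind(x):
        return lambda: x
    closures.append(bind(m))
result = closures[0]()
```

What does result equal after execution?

Step 1: bind(m) creates a new scope capturing x = m at call time.
Step 2: closures[0] = bind(0), so its lambda captures x = 0.
Step 3: result = 0 (closure factory fixes late binding)

The answer is 0.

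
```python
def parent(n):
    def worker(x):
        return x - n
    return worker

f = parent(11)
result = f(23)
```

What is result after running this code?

Step 1: parent(11) creates a closure capturing n = 11.
Step 2: f(23) computes 23 - 11 = 12.
Step 3: result = 12

The answer is 12.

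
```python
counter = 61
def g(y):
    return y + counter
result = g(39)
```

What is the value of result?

Step 1: counter = 61 is defined globally.
Step 2: g(39) uses parameter y = 39 and looks up counter from global scope = 61.
Step 3: result = 39 + 61 = 100

The answer is 100.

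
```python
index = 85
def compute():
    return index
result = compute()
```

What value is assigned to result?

Step 1: index = 85 is defined in the global scope.
Step 2: compute() looks up index. No local index exists, so Python checks the global scope via LEGB rule and finds index = 85.
Step 3: result = 85

The answer is 85.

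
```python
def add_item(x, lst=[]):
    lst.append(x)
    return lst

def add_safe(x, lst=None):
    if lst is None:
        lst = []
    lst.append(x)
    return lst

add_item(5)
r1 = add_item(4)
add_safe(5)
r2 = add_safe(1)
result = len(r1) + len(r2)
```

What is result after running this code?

Step 1: add_item shares mutable default: after 2 calls, lst = [5, 4], len = 2.
Step 2: add_safe creates fresh list each time: r2 = [1], len = 1.
Step 3: result = 2 + 1 = 3

The answer is 3.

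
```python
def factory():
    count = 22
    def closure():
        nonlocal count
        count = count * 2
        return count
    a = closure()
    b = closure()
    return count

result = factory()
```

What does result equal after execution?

Step 1: count starts at 22.
Step 2: First closure(): count = 22 * 2 = 44.
Step 3: Second closure(): count = 44 * 2 = 88.
Step 4: result = 88

The answer is 88.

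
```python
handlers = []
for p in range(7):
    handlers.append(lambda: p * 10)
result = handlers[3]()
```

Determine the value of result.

Step 1: All lambdas reference the same variable p (late binding).
Step 2: After the loop, p = 6. Every lambda returns p * 10.
Step 3: handlers[3]() = 6 * 10 = 60

The answer is 60.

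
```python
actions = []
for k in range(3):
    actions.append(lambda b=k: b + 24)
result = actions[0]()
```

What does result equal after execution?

Step 1: Default argument b=k captures k's value at definition time.
Step 2: actions[0] was defined when k = 0, so b defaults to 0.
Step 3: result = 0 + 24 = 24 (default arg fixes the late binding issue)

The answer is 24.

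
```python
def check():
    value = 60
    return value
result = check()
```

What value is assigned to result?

Step 1: check() defines value = 60 in its local scope.
Step 2: return value finds the local variable value = 60.
Step 3: result = 60

The answer is 60.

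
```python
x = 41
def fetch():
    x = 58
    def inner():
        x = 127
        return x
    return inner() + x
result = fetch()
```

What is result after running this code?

Step 1: fetch() has local x = 58. inner() has local x = 127.
Step 2: inner() returns its local x = 127.
Step 3: fetch() returns 127 + its own x (58) = 185

The answer is 185.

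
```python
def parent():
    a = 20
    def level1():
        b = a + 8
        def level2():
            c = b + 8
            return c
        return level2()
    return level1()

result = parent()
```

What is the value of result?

Step 1: a = 20. b = a + 8 = 28.
Step 2: c = b + 8 = 28 + 8 = 36.
Step 3: result = 36

The answer is 36.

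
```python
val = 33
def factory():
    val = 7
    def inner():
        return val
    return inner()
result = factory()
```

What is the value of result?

Step 1: val = 33 globally, but factory() defines val = 7 locally.
Step 2: inner() looks up val. Not in local scope, so checks enclosing scope (factory) and finds val = 7.
Step 3: result = 7

The answer is 7.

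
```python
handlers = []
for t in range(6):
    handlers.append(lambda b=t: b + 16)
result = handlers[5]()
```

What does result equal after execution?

Step 1: Default argument b=t captures t's value at definition time.
Step 2: handlers[5] was defined when t = 5, so b defaults to 5.
Step 3: result = 5 + 16 = 21 (default arg fixes the late binding issue)

The answer is 21.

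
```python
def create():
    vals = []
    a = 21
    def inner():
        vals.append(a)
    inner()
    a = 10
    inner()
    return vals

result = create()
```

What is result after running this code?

Step 1: a = 21. inner() appends current a to vals.
Step 2: First inner(): appends 21. Then a = 10.
Step 3: Second inner(): appends 10 (closure sees updated a). result = [21, 10]

The answer is [21, 10].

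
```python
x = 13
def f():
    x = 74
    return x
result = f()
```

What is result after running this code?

Step 1: Global x = 13.
Step 2: f() creates local x = 74, shadowing the global.
Step 3: Returns local x = 74. result = 74

The answer is 74.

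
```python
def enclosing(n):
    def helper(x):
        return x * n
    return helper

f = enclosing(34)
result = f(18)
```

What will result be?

Step 1: enclosing(34) creates a closure capturing n = 34.
Step 2: f(18) computes 18 * 34 = 612.
Step 3: result = 612

The answer is 612.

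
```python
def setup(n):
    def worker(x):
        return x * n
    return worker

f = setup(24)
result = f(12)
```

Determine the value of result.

Step 1: setup(24) creates a closure capturing n = 24.
Step 2: f(12) computes 12 * 24 = 288.
Step 3: result = 288

The answer is 288.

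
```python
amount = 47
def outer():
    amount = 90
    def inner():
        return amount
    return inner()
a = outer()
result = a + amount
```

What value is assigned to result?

Step 1: outer() has local amount = 90. inner() reads from enclosing.
Step 2: outer() returns 90. Global amount = 47 unchanged.
Step 3: result = 90 + 47 = 137

The answer is 137.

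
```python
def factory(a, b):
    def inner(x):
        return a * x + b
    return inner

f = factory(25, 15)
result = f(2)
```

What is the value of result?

Step 1: factory(25, 15) captures a = 25, b = 15.
Step 2: f(2) computes 25 * 2 + 15 = 65.
Step 3: result = 65

The answer is 65.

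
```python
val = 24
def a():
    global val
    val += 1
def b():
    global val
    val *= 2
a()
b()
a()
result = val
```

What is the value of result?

Step 1: val = 24.
Step 2: a(): val = 24 + 1 = 25.
Step 3: b(): val = 25 * 2 = 50.
Step 4: a(): val = 50 + 1 = 51

The answer is 51.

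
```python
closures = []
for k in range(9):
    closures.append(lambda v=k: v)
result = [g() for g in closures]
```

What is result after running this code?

Step 1: Default arg v=k captures k at each iteration.
Step 2: Each lambda has its own default: 0, 1, ..., 8.
Step 3: result = [0, 1, 2, 3, 4, 5, 6, 7, 8]

The answer is [0, 1, 2, 3, 4, 5, 6, 7, 8].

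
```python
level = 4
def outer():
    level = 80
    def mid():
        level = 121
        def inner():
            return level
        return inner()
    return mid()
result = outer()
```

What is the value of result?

Step 1: Three levels of shadowing: global 4, outer 80, mid 121.
Step 2: inner() finds level = 121 in enclosing mid() scope.
Step 3: result = 121

The answer is 121.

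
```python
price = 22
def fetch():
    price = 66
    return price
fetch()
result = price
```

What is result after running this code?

Step 1: price = 22 globally.
Step 2: fetch() creates a LOCAL price = 66 (no global keyword!).
Step 3: The global price is unchanged. result = 22

The answer is 22.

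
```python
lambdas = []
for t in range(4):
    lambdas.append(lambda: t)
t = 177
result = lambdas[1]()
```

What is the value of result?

Step 1: Lambdas capture the variable t by reference, not by value.
Step 2: After the loop, t is reassigned to 177.
Step 3: lambdas[1]() looks up the current t = 177. result = 177

The answer is 177.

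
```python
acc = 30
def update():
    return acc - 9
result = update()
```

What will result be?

Step 1: acc = 30 is defined globally.
Step 2: update() looks up acc from global scope = 30, then computes 30 - 9 = 21.
Step 3: result = 21

The answer is 21.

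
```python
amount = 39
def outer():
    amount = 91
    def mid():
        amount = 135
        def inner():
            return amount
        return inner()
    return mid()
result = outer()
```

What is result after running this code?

Step 1: Three levels of shadowing: global 39, outer 91, mid 135.
Step 2: inner() finds amount = 135 in enclosing mid() scope.
Step 3: result = 135

The answer is 135.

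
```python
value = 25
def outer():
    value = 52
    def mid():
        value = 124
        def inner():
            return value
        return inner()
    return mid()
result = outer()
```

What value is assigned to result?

Step 1: Three levels of shadowing: global 25, outer 52, mid 124.
Step 2: inner() finds value = 124 in enclosing mid() scope.
Step 3: result = 124

The answer is 124.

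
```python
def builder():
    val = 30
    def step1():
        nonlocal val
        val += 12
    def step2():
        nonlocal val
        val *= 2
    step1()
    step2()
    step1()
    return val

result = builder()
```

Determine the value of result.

Step 1: val = 30.
Step 2: step1(): val = 30 + 12 = 42.
Step 3: step2(): val = 42 * 2 = 84.
Step 4: step1(): val = 84 + 12 = 96. result = 96

The answer is 96.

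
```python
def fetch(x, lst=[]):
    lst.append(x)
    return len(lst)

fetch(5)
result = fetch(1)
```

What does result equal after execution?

Step 1: Mutable default list persists between calls.
Step 2: First call: lst = [5], len = 1. Second call: lst = [5, 1], len = 2.
Step 3: result = 2

The answer is 2.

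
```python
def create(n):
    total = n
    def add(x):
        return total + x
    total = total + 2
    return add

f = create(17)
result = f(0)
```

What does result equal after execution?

Step 1: create(17) sets total = 17, then total = 17 + 2 = 19.
Step 2: Closures capture by reference, so add sees total = 19.
Step 3: f(0) returns 19 + 0 = 19

The answer is 19.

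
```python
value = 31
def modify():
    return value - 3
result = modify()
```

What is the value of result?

Step 1: value = 31 is defined globally.
Step 2: modify() looks up value from global scope = 31, then computes 31 - 3 = 28.
Step 3: result = 28

The answer is 28.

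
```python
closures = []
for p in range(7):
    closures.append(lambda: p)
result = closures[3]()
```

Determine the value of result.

Step 1: The loop creates 7 lambdas, all referencing the same variable p.
Step 2: After the loop, p = 6 (final value).
Step 3: closures[3]() looks up p at call time and finds 6. This is the late binding gotcha. result = 6

The answer is 6.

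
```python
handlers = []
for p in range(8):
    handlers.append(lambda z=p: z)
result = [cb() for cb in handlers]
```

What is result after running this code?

Step 1: Default arg z=p captures p at each iteration.
Step 2: Each lambda has its own default: 0, 1, ..., 7.
Step 3: result = [0, 1, 2, 3, 4, 5, 6, 7]

The answer is [0, 1, 2, 3, 4, 5, 6, 7].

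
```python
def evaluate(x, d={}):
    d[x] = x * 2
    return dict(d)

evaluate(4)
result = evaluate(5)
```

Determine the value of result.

Step 1: Mutable default dict is shared across calls.
Step 2: First call adds 4: 8. Second call adds 5: 10.
Step 3: result = {4: 8, 5: 10}

The answer is {4: 8, 5: 10}.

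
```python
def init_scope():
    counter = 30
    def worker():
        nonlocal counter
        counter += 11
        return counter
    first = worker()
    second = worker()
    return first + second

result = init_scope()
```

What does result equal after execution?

Step 1: counter starts at 30.
Step 2: First call: counter = 30 + 11 = 41, returns 41.
Step 3: Second call: counter = 41 + 11 = 52, returns 52.
Step 4: result = 41 + 52 = 93

The answer is 93.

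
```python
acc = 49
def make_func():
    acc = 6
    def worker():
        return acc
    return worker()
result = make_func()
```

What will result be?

Step 1: acc = 49 globally, but make_func() defines acc = 6 locally.
Step 2: worker() looks up acc. Not in local scope, so checks enclosing scope (make_func) and finds acc = 6.
Step 3: result = 6

The answer is 6.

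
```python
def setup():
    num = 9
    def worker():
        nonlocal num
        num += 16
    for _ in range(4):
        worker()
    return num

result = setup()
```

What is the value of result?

Step 1: num = 9.
Step 2: worker() is called 4 times in a loop, each adding 16 via nonlocal.
Step 3: num = 9 + 16 * 4 = 73

The answer is 73.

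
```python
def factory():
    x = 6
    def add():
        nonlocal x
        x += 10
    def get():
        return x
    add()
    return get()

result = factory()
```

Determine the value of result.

Step 1: x = 6. add() modifies it via nonlocal, get() reads it.
Step 2: add() makes x = 6 + 10 = 16.
Step 3: get() returns 16. result = 16

The answer is 16.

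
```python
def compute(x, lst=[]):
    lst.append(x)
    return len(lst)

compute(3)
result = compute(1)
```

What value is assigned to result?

Step 1: Mutable default list persists between calls.
Step 2: First call: lst = [3], len = 1. Second call: lst = [3, 1], len = 2.
Step 3: result = 2

The answer is 2.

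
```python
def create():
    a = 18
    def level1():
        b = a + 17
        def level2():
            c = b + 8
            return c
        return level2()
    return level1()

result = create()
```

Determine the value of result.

Step 1: a = 18. b = a + 17 = 35.
Step 2: c = b + 8 = 35 + 8 = 43.
Step 3: result = 43

The answer is 43.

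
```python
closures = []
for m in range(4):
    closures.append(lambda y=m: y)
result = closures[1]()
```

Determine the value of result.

Step 1: Default argument y=m captures m's value at each iteration.
Step 2: closures[1] captured y = 1 when m was 1.
Step 3: result = 1

The answer is 1.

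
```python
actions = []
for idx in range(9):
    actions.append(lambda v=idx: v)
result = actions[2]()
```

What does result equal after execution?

Step 1: Default argument v=idx captures idx's value at each iteration.
Step 2: actions[2] captured v = 2 when idx was 2.
Step 3: result = 2

The answer is 2.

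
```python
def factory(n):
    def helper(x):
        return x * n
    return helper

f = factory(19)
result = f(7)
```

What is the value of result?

Step 1: factory(19) creates a closure capturing n = 19.
Step 2: f(7) computes 7 * 19 = 133.
Step 3: result = 133

The answer is 133.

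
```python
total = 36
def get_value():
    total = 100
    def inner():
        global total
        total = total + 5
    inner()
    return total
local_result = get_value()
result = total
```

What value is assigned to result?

Step 1: Global total = 36. get_value() creates local total = 100.
Step 2: inner() declares global total and adds 5: global total = 36 + 5 = 41.
Step 3: get_value() returns its local total = 100 (unaffected by inner).
Step 4: result = global total = 41

The answer is 41.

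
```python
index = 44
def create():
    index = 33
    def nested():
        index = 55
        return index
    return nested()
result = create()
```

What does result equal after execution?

Step 1: Three scopes define index: global (44), create (33), nested (55).
Step 2: nested() has its own local index = 55, which shadows both enclosing and global.
Step 3: result = 55 (local wins in LEGB)

The answer is 55.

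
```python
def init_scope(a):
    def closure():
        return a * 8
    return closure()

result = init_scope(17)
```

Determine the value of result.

Step 1: init_scope(17) binds parameter a = 17.
Step 2: closure() accesses a = 17 from enclosing scope.
Step 3: result = 17 * 8 = 136

The answer is 136.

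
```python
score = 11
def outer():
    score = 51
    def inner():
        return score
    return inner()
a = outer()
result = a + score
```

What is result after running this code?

Step 1: outer() has local score = 51. inner() reads from enclosing.
Step 2: outer() returns 51. Global score = 11 unchanged.
Step 3: result = 51 + 11 = 62

The answer is 62.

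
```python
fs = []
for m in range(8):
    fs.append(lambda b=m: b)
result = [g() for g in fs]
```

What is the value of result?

Step 1: Default arg b=m captures m at each iteration.
Step 2: Each lambda has its own default: 0, 1, ..., 7.
Step 3: result = [0, 1, 2, 3, 4, 5, 6, 7]

The answer is [0, 1, 2, 3, 4, 5, 6, 7].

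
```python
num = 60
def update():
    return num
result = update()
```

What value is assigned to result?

Step 1: num = 60 is defined in the global scope.
Step 2: update() looks up num. No local num exists, so Python checks the global scope via LEGB rule and finds num = 60.
Step 3: result = 60

The answer is 60.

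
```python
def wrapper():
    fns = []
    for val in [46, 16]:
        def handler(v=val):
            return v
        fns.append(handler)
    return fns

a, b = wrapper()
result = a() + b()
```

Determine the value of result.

Step 1: Default argument v=val captures val at each iteration.
Step 2: a() returns 46 (captured at first iteration), b() returns 16 (captured at second).
Step 3: result = 46 + 16 = 62

The answer is 62.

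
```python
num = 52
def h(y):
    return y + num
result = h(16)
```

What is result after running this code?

Step 1: num = 52 is defined globally.
Step 2: h(16) uses parameter y = 16 and looks up num from global scope = 52.
Step 3: result = 16 + 52 = 68

The answer is 68.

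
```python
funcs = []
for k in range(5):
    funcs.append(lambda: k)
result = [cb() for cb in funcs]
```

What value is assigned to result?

Step 1: All 5 lambdas share the same variable k.
Step 2: After the loop, k = 4.
Step 3: Each call returns 4. result = [4, 4, 4, 4, 4]

The answer is [4, 4, 4, 4, 4].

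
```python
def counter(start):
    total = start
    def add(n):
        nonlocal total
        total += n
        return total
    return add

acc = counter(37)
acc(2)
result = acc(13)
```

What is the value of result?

Step 1: counter(37) creates closure with total = 37.
Step 2: First acc(2): total = 37 + 2 = 39.
Step 3: Second acc(13): total = 39 + 13 = 52. result = 52

The answer is 52.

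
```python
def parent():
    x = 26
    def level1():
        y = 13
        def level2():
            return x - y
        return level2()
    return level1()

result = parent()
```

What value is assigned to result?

Step 1: x = 26 in parent. y = 13 in level1.
Step 2: level2() reads x = 26 and y = 13 from enclosing scopes.
Step 3: result = 26 - 13 = 13

The answer is 13.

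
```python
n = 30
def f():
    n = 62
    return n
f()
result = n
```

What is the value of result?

Step 1: n = 30 globally.
Step 2: f() creates a LOCAL n = 62 (no global keyword!).
Step 3: The global n is unchanged. result = 30

The answer is 30.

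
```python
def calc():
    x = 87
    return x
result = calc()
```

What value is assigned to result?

Step 1: calc() defines x = 87 in its local scope.
Step 2: return x finds the local variable x = 87.
Step 3: result = 87

The answer is 87.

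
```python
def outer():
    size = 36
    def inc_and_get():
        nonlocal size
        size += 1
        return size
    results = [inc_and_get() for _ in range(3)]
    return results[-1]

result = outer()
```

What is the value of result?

Step 1: size = 36.
Step 2: Three calls to inc_and_get(), each adding 1.
Step 3: Last value = 36 + 1 * 3 = 39

The answer is 39.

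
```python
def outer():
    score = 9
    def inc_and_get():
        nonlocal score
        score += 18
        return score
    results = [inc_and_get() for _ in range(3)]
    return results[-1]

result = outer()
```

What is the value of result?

Step 1: score = 9.
Step 2: Three calls to inc_and_get(), each adding 18.
Step 3: Last value = 9 + 18 * 3 = 63

The answer is 63.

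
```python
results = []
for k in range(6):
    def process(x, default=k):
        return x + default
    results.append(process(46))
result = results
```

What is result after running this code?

Step 1: Default argument default=k is evaluated at function definition time.
Step 2: Each iteration creates process with default = current k value.
Step 3: process(46) returns 46 + default. results = [46, 47, 48, 49, 50, 51]

The answer is [46, 47, 48, 49, 50, 51].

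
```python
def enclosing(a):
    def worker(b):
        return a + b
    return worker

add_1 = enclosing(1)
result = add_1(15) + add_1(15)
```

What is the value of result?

Step 1: add_1 captures a = 1.
Step 2: add_1(15) = 1 + 15 = 16, called twice.
Step 3: result = 16 + 16 = 32

The answer is 32.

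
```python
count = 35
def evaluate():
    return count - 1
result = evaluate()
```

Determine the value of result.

Step 1: count = 35 is defined globally.
Step 2: evaluate() looks up count from global scope = 35, then computes 35 - 1 = 34.
Step 3: result = 34

The answer is 34.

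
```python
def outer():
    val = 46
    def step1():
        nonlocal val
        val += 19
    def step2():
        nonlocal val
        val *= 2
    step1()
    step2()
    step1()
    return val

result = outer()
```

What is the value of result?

Step 1: val = 46.
Step 2: step1(): val = 46 + 19 = 65.
Step 3: step2(): val = 65 * 2 = 130.
Step 4: step1(): val = 130 + 19 = 149. result = 149

The answer is 149.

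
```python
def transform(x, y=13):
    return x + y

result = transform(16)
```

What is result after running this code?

Step 1: transform(16) uses default y = 13.
Step 2: Returns 16 + 13 = 29.
Step 3: result = 29

The answer is 29.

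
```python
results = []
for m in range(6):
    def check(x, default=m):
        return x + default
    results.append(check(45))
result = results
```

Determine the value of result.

Step 1: Default argument default=m is evaluated at function definition time.
Step 2: Each iteration creates check with default = current m value.
Step 3: check(45) returns 45 + default. results = [45, 46, 47, 48, 49, 50]

The answer is [45, 46, 47, 48, 49, 50].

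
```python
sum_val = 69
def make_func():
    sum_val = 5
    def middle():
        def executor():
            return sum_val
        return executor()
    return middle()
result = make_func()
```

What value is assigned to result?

Step 1: make_func() defines sum_val = 5. middle() and executor() have no local sum_val.
Step 2: executor() checks local (none), enclosing middle() (none), enclosing make_func() and finds sum_val = 5.
Step 3: result = 5

The answer is 5.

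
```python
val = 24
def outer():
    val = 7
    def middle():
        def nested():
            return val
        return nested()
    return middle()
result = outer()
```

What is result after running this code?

Step 1: outer() defines val = 7. middle() and nested() have no local val.
Step 2: nested() checks local (none), enclosing middle() (none), enclosing outer() and finds val = 7.
Step 3: result = 7

The answer is 7.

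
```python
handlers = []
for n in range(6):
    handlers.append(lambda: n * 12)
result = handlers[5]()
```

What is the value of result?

Step 1: All lambdas reference the same variable n (late binding).
Step 2: After the loop, n = 5. Every lambda returns n * 12.
Step 3: handlers[5]() = 5 * 12 = 60

The answer is 60.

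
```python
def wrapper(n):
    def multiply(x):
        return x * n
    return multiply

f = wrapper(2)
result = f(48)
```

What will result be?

Step 1: wrapper(2) returns multiply closure with n = 2.
Step 2: f(48) computes 48 * 2 = 96.
Step 3: result = 96

The answer is 96.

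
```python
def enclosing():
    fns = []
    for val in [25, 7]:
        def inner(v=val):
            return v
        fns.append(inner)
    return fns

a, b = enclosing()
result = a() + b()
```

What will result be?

Step 1: Default argument v=val captures val at each iteration.
Step 2: a() returns 25 (captured at first iteration), b() returns 7 (captured at second).
Step 3: result = 25 + 7 = 32

The answer is 32.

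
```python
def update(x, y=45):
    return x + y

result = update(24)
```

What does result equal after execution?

Step 1: update(24) uses default y = 45.
Step 2: Returns 24 + 45 = 69.
Step 3: result = 69

The answer is 69.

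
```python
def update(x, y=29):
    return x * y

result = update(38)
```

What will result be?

Step 1: update(38) uses default y = 29.
Step 2: Returns 38 * 29 = 1102.
Step 3: result = 1102

The answer is 1102.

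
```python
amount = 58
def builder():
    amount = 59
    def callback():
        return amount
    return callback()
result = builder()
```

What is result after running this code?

Step 1: amount = 58 globally, but builder() defines amount = 59 locally.
Step 2: callback() looks up amount. Not in local scope, so checks enclosing scope (builder) and finds amount = 59.
Step 3: result = 59

The answer is 59.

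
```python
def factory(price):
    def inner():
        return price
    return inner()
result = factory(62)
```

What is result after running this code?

Step 1: factory(62) binds parameter price = 62.
Step 2: inner() looks up price in enclosing scope and finds the parameter price = 62.
Step 3: result = 62

The answer is 62.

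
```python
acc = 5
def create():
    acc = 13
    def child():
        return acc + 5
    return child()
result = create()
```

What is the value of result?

Step 1: create() shadows global acc with acc = 13.
Step 2: child() finds acc = 13 in enclosing scope, computes 13 + 5 = 18.
Step 3: result = 18

The answer is 18.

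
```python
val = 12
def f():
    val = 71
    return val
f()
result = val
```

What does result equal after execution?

Step 1: Global val = 12.
Step 2: f() creates local val = 71 (shadow, not modification).
Step 3: After f() returns, global val is unchanged. result = 12

The answer is 12.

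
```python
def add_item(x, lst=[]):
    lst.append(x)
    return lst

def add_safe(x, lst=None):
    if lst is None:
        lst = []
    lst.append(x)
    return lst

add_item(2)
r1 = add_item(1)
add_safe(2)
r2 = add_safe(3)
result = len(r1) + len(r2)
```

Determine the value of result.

Step 1: add_item shares mutable default: after 2 calls, lst = [2, 1], len = 2.
Step 2: add_safe creates fresh list each time: r2 = [3], len = 1.
Step 3: result = 2 + 1 = 3

The answer is 3.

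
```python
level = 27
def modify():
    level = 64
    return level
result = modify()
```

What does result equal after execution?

Step 1: Global level = 27.
Step 2: modify() creates local level = 64, shadowing the global.
Step 3: Returns local level = 64. result = 64

The answer is 64.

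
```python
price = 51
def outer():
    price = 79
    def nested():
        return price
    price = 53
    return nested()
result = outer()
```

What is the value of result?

Step 1: outer() sets price = 79, then later price = 53.
Step 2: nested() is called after price is reassigned to 53. Closures capture variables by reference, not by value.
Step 3: result = 53

The answer is 53.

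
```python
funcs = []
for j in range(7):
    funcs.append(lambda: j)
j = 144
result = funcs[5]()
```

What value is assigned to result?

Step 1: Lambdas capture the variable j by reference, not by value.
Step 2: After the loop, j is reassigned to 144.
Step 3: funcs[5]() looks up the current j = 144. result = 144

The answer is 144.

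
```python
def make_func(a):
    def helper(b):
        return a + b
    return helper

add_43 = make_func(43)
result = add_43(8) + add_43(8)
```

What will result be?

Step 1: add_43 captures a = 43.
Step 2: add_43(8) = 43 + 8 = 51, called twice.
Step 3: result = 51 + 51 = 102

The answer is 102.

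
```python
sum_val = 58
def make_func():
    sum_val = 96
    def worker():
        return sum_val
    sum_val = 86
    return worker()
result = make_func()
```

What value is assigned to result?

Step 1: make_func() sets sum_val = 96, then later sum_val = 86.
Step 2: worker() is called after sum_val is reassigned to 86. Closures capture variables by reference, not by value.
Step 3: result = 86

The answer is 86.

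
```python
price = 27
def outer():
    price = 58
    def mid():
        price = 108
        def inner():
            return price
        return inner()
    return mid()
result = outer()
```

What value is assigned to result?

Step 1: Three levels of shadowing: global 27, outer 58, mid 108.
Step 2: inner() finds price = 108 in enclosing mid() scope.
Step 3: result = 108

The answer is 108.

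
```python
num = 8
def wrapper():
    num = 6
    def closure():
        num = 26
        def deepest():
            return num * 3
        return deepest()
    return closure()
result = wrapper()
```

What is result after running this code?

Step 1: deepest() looks up num through LEGB: not local, finds num = 26 in enclosing closure().
Step 2: Returns 26 * 3 = 78.
Step 3: result = 78

The answer is 78.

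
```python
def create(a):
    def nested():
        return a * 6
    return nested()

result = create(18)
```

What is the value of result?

Step 1: create(18) binds parameter a = 18.
Step 2: nested() accesses a = 18 from enclosing scope.
Step 3: result = 18 * 6 = 108

The answer is 108.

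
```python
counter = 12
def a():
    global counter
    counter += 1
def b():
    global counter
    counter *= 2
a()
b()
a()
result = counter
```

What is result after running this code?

Step 1: counter = 12.
Step 2: a(): counter = 12 + 1 = 13.
Step 3: b(): counter = 13 * 2 = 26.
Step 4: a(): counter = 26 + 1 = 27

The answer is 27.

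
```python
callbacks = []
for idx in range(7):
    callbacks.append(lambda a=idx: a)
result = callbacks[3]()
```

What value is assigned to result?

Step 1: Default argument a=idx captures idx's value at each iteration.
Step 2: callbacks[3] captured a = 3 when idx was 3.
Step 3: result = 3

The answer is 3.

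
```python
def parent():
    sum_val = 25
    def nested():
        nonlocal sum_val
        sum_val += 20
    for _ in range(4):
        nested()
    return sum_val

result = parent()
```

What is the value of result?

Step 1: sum_val = 25.
Step 2: nested() is called 4 times in a loop, each adding 20 via nonlocal.
Step 3: sum_val = 25 + 20 * 4 = 105

The answer is 105.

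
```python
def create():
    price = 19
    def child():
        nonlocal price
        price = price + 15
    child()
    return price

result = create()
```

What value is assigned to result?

Step 1: create() sets price = 19.
Step 2: child() uses nonlocal to modify price in create's scope: price = 19 + 15 = 34.
Step 3: create() returns the modified price = 34

The answer is 34.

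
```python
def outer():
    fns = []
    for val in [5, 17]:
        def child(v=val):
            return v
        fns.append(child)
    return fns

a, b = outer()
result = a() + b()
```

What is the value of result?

Step 1: Default argument v=val captures val at each iteration.
Step 2: a() returns 5 (captured at first iteration), b() returns 17 (captured at second).
Step 3: result = 5 + 17 = 22

The answer is 22.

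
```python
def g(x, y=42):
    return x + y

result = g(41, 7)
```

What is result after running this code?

Step 1: g(41, 7) overrides default y with 7.
Step 2: Returns 41 + 7 = 48.
Step 3: result = 48

The answer is 48.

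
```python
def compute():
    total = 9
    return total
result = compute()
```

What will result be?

Step 1: compute() defines total = 9 in its local scope.
Step 2: return total finds the local variable total = 9.
Step 3: result = 9

The answer is 9.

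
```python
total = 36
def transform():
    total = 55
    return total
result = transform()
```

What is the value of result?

Step 1: Global total = 36.
Step 2: transform() creates local total = 55, shadowing the global.
Step 3: Returns local total = 55. result = 55

The answer is 55.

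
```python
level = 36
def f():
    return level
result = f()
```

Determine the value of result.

Step 1: level = 36 is defined in the global scope.
Step 2: f() looks up level. No local level exists, so Python checks the global scope via LEGB rule and finds level = 36.
Step 3: result = 36

The answer is 36.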